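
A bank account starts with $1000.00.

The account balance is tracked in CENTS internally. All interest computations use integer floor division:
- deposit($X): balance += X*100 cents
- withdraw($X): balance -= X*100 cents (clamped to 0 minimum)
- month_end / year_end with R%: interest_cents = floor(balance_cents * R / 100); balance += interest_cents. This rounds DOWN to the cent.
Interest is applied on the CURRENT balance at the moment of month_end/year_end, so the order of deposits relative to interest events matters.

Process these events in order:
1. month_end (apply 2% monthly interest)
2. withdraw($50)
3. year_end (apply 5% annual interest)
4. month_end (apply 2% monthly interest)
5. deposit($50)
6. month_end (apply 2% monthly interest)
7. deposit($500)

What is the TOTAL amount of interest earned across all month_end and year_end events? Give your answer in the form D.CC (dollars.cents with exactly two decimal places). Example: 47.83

After 1 (month_end (apply 2% monthly interest)): balance=$1020.00 total_interest=$20.00
After 2 (withdraw($50)): balance=$970.00 total_interest=$20.00
After 3 (year_end (apply 5% annual interest)): balance=$1018.50 total_interest=$68.50
After 4 (month_end (apply 2% monthly interest)): balance=$1038.87 total_interest=$88.87
After 5 (deposit($50)): balance=$1088.87 total_interest=$88.87
After 6 (month_end (apply 2% monthly interest)): balance=$1110.64 total_interest=$110.64
After 7 (deposit($500)): balance=$1610.64 total_interest=$110.64

Answer: 110.64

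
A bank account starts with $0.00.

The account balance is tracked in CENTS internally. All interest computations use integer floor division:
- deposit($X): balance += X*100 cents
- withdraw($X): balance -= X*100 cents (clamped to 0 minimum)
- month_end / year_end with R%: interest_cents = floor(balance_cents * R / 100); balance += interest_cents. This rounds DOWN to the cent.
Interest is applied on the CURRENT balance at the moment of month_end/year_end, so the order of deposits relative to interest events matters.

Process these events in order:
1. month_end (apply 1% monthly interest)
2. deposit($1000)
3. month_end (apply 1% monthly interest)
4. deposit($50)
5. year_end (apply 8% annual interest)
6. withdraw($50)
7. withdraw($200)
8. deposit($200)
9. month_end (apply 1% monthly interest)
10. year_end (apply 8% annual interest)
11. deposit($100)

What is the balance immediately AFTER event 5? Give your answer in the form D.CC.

Answer: 1144.80

Derivation:
After 1 (month_end (apply 1% monthly interest)): balance=$0.00 total_interest=$0.00
After 2 (deposit($1000)): balance=$1000.00 total_interest=$0.00
After 3 (month_end (apply 1% monthly interest)): balance=$1010.00 total_interest=$10.00
After 4 (deposit($50)): balance=$1060.00 total_interest=$10.00
After 5 (year_end (apply 8% annual interest)): balance=$1144.80 total_interest=$94.80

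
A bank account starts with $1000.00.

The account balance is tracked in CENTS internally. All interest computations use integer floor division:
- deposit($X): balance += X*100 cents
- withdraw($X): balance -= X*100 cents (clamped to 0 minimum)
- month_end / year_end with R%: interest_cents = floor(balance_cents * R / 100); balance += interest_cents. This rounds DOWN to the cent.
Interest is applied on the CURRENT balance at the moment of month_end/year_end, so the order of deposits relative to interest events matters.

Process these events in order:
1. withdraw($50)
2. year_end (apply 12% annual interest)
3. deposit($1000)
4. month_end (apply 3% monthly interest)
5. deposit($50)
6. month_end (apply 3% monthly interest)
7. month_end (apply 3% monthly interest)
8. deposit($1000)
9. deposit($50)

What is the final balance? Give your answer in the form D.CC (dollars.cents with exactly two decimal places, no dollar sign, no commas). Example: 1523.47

After 1 (withdraw($50)): balance=$950.00 total_interest=$0.00
After 2 (year_end (apply 12% annual interest)): balance=$1064.00 total_interest=$114.00
After 3 (deposit($1000)): balance=$2064.00 total_interest=$114.00
After 4 (month_end (apply 3% monthly interest)): balance=$2125.92 total_interest=$175.92
After 5 (deposit($50)): balance=$2175.92 total_interest=$175.92
After 6 (month_end (apply 3% monthly interest)): balance=$2241.19 total_interest=$241.19
After 7 (month_end (apply 3% monthly interest)): balance=$2308.42 total_interest=$308.42
After 8 (deposit($1000)): balance=$3308.42 total_interest=$308.42
After 9 (deposit($50)): balance=$3358.42 total_interest=$308.42

Answer: 3358.42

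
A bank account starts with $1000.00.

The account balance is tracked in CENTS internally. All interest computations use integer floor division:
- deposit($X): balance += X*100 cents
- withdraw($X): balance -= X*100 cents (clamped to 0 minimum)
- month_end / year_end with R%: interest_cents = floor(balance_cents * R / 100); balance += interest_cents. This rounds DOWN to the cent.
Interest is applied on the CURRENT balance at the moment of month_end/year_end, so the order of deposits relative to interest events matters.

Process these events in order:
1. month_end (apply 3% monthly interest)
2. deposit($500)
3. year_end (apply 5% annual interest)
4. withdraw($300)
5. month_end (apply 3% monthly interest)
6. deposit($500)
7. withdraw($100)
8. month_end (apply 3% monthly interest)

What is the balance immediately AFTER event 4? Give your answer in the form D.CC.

Answer: 1306.50

Derivation:
After 1 (month_end (apply 3% monthly interest)): balance=$1030.00 total_interest=$30.00
After 2 (deposit($500)): balance=$1530.00 total_interest=$30.00
After 3 (year_end (apply 5% annual interest)): balance=$1606.50 total_interest=$106.50
After 4 (withdraw($300)): balance=$1306.50 total_interest=$106.50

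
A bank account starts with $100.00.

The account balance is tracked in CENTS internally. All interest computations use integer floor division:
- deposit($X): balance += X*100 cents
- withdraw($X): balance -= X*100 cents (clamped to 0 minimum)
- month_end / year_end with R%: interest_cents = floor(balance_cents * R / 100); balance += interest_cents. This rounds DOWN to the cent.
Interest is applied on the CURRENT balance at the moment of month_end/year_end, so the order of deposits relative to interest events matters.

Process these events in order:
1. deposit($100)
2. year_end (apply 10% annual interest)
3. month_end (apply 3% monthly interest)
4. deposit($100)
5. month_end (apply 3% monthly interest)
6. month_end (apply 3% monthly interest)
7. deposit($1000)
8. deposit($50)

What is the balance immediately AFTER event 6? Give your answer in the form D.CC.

After 1 (deposit($100)): balance=$200.00 total_interest=$0.00
After 2 (year_end (apply 10% annual interest)): balance=$220.00 total_interest=$20.00
After 3 (month_end (apply 3% monthly interest)): balance=$226.60 total_interest=$26.60
After 4 (deposit($100)): balance=$326.60 total_interest=$26.60
After 5 (month_end (apply 3% monthly interest)): balance=$336.39 total_interest=$36.39
After 6 (month_end (apply 3% monthly interest)): balance=$346.48 total_interest=$46.48

Answer: 346.48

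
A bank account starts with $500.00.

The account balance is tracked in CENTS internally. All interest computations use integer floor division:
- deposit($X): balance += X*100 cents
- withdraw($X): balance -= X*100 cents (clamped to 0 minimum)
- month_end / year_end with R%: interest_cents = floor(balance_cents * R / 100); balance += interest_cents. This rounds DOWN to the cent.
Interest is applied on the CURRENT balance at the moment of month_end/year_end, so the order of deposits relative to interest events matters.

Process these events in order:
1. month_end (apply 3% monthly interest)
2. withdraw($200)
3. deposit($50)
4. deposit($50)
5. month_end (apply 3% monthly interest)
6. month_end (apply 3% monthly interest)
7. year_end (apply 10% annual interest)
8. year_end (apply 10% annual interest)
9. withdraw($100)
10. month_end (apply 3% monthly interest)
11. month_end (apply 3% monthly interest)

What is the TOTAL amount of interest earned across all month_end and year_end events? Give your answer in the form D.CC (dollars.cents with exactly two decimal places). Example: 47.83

After 1 (month_end (apply 3% monthly interest)): balance=$515.00 total_interest=$15.00
After 2 (withdraw($200)): balance=$315.00 total_interest=$15.00
After 3 (deposit($50)): balance=$365.00 total_interest=$15.00
After 4 (deposit($50)): balance=$415.00 total_interest=$15.00
After 5 (month_end (apply 3% monthly interest)): balance=$427.45 total_interest=$27.45
After 6 (month_end (apply 3% monthly interest)): balance=$440.27 total_interest=$40.27
After 7 (year_end (apply 10% annual interest)): balance=$484.29 total_interest=$84.29
After 8 (year_end (apply 10% annual interest)): balance=$532.71 total_interest=$132.71
After 9 (withdraw($100)): balance=$432.71 total_interest=$132.71
After 10 (month_end (apply 3% monthly interest)): balance=$445.69 total_interest=$145.69
After 11 (month_end (apply 3% monthly interest)): balance=$459.06 total_interest=$159.06

Answer: 159.06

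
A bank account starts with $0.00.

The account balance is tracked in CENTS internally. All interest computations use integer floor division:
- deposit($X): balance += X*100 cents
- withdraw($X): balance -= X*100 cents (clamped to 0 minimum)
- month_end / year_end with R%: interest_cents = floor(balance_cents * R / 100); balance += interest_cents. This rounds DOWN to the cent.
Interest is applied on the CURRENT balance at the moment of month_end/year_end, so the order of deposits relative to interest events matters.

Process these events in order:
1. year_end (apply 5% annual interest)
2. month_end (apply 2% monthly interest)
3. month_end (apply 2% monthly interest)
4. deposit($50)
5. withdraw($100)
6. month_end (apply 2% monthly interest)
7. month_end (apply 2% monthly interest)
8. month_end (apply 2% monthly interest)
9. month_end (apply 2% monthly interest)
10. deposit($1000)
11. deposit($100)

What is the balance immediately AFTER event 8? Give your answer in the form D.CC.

Answer: 0.00

Derivation:
After 1 (year_end (apply 5% annual interest)): balance=$0.00 total_interest=$0.00
After 2 (month_end (apply 2% monthly interest)): balance=$0.00 total_interest=$0.00
After 3 (month_end (apply 2% monthly interest)): balance=$0.00 total_interest=$0.00
After 4 (deposit($50)): balance=$50.00 total_interest=$0.00
After 5 (withdraw($100)): balance=$0.00 total_interest=$0.00
After 6 (month_end (apply 2% monthly interest)): balance=$0.00 total_interest=$0.00
After 7 (month_end (apply 2% monthly interest)): balance=$0.00 total_interest=$0.00
After 8 (month_end (apply 2% monthly interest)): balance=$0.00 total_interest=$0.00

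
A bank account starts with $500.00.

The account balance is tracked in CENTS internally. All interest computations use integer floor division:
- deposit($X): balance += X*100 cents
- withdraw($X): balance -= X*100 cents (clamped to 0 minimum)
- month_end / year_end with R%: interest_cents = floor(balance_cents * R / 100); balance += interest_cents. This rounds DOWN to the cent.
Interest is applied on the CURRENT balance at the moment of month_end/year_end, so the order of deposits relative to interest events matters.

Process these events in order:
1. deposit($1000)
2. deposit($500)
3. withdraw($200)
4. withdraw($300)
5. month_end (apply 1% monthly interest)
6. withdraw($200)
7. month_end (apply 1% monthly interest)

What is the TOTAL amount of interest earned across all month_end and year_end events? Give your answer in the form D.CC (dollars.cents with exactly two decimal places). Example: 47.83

After 1 (deposit($1000)): balance=$1500.00 total_interest=$0.00
After 2 (deposit($500)): balance=$2000.00 total_interest=$0.00
After 3 (withdraw($200)): balance=$1800.00 total_interest=$0.00
After 4 (withdraw($300)): balance=$1500.00 total_interest=$0.00
After 5 (month_end (apply 1% monthly interest)): balance=$1515.00 total_interest=$15.00
After 6 (withdraw($200)): balance=$1315.00 total_interest=$15.00
After 7 (month_end (apply 1% monthly interest)): balance=$1328.15 total_interest=$28.15

Answer: 28.15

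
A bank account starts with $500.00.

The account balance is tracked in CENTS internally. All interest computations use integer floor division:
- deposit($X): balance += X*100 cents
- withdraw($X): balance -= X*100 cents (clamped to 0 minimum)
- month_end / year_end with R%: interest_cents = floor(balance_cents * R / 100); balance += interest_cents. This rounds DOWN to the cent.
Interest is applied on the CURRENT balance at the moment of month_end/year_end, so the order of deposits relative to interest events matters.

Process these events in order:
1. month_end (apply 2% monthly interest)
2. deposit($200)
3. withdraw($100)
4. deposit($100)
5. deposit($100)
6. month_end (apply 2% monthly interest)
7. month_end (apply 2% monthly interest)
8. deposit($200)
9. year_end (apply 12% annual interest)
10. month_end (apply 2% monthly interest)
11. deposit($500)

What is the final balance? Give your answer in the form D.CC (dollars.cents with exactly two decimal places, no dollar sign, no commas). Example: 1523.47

After 1 (month_end (apply 2% monthly interest)): balance=$510.00 total_interest=$10.00
After 2 (deposit($200)): balance=$710.00 total_interest=$10.00
After 3 (withdraw($100)): balance=$610.00 total_interest=$10.00
After 4 (deposit($100)): balance=$710.00 total_interest=$10.00
After 5 (deposit($100)): balance=$810.00 total_interest=$10.00
After 6 (month_end (apply 2% monthly interest)): balance=$826.20 total_interest=$26.20
After 7 (month_end (apply 2% monthly interest)): balance=$842.72 total_interest=$42.72
After 8 (deposit($200)): balance=$1042.72 total_interest=$42.72
After 9 (year_end (apply 12% annual interest)): balance=$1167.84 total_interest=$167.84
After 10 (month_end (apply 2% monthly interest)): balance=$1191.19 total_interest=$191.19
After 11 (deposit($500)): balance=$1691.19 total_interest=$191.19

Answer: 1691.19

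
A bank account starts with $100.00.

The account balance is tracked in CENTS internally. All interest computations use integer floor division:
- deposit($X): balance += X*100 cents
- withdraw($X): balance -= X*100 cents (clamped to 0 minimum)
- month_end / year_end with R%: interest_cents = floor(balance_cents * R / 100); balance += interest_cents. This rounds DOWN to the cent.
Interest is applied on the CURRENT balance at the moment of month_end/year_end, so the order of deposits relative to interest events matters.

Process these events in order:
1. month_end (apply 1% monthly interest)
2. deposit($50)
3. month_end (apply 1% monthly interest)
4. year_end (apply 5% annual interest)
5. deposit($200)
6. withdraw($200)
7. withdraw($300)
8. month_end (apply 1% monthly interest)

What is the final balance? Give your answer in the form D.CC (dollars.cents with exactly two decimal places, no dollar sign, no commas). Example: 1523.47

Answer: 0.00

Derivation:
After 1 (month_end (apply 1% monthly interest)): balance=$101.00 total_interest=$1.00
After 2 (deposit($50)): balance=$151.00 total_interest=$1.00
After 3 (month_end (apply 1% monthly interest)): balance=$152.51 total_interest=$2.51
After 4 (year_end (apply 5% annual interest)): balance=$160.13 total_interest=$10.13
After 5 (deposit($200)): balance=$360.13 total_interest=$10.13
After 6 (withdraw($200)): balance=$160.13 total_interest=$10.13
After 7 (withdraw($300)): balance=$0.00 total_interest=$10.13
After 8 (month_end (apply 1% monthly interest)): balance=$0.00 total_interest=$10.13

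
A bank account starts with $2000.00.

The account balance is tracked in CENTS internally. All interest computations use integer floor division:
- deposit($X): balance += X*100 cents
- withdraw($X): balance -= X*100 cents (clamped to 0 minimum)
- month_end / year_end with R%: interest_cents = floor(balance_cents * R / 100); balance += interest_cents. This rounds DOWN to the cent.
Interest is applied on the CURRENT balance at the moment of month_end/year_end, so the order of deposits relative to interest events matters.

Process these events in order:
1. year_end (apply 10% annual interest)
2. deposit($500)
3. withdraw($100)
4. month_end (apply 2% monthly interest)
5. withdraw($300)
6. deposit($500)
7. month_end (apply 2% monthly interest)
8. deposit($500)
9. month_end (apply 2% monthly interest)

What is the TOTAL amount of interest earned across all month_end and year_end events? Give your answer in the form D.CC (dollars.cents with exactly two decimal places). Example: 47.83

After 1 (year_end (apply 10% annual interest)): balance=$2200.00 total_interest=$200.00
After 2 (deposit($500)): balance=$2700.00 total_interest=$200.00
After 3 (withdraw($100)): balance=$2600.00 total_interest=$200.00
After 4 (month_end (apply 2% monthly interest)): balance=$2652.00 total_interest=$252.00
After 5 (withdraw($300)): balance=$2352.00 total_interest=$252.00
After 6 (deposit($500)): balance=$2852.00 total_interest=$252.00
After 7 (month_end (apply 2% monthly interest)): balance=$2909.04 total_interest=$309.04
After 8 (deposit($500)): balance=$3409.04 total_interest=$309.04
After 9 (month_end (apply 2% monthly interest)): balance=$3477.22 total_interest=$377.22

Answer: 377.22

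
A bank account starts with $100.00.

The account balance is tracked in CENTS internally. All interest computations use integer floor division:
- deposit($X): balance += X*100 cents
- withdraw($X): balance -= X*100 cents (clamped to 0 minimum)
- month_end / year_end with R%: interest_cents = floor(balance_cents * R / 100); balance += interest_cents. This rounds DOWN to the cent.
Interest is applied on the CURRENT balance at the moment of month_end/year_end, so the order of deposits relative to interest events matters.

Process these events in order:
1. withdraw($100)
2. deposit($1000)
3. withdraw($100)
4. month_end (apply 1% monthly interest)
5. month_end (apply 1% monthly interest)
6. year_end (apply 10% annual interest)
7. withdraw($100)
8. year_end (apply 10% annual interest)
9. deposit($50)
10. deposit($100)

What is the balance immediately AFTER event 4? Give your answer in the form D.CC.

After 1 (withdraw($100)): balance=$0.00 total_interest=$0.00
After 2 (deposit($1000)): balance=$1000.00 total_interest=$0.00
After 3 (withdraw($100)): balance=$900.00 total_interest=$0.00
After 4 (month_end (apply 1% monthly interest)): balance=$909.00 total_interest=$9.00

Answer: 909.00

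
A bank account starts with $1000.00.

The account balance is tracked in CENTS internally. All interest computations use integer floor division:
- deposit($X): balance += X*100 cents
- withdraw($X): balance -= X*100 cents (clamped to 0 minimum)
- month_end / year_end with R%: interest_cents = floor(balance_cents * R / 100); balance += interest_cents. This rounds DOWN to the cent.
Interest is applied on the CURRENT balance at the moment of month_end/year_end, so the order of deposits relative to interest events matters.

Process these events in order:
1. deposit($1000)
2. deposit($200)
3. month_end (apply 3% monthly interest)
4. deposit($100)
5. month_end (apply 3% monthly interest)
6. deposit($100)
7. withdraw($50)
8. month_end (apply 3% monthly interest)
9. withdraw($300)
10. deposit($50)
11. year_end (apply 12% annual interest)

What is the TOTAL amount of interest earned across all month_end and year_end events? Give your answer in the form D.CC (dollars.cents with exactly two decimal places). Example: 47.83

After 1 (deposit($1000)): balance=$2000.00 total_interest=$0.00
After 2 (deposit($200)): balance=$2200.00 total_interest=$0.00
After 3 (month_end (apply 3% monthly interest)): balance=$2266.00 total_interest=$66.00
After 4 (deposit($100)): balance=$2366.00 total_interest=$66.00
After 5 (month_end (apply 3% monthly interest)): balance=$2436.98 total_interest=$136.98
After 6 (deposit($100)): balance=$2536.98 total_interest=$136.98
After 7 (withdraw($50)): balance=$2486.98 total_interest=$136.98
After 8 (month_end (apply 3% monthly interest)): balance=$2561.58 total_interest=$211.58
After 9 (withdraw($300)): balance=$2261.58 total_interest=$211.58
After 10 (deposit($50)): balance=$2311.58 total_interest=$211.58
After 11 (year_end (apply 12% annual interest)): balance=$2588.96 total_interest=$488.96

Answer: 488.96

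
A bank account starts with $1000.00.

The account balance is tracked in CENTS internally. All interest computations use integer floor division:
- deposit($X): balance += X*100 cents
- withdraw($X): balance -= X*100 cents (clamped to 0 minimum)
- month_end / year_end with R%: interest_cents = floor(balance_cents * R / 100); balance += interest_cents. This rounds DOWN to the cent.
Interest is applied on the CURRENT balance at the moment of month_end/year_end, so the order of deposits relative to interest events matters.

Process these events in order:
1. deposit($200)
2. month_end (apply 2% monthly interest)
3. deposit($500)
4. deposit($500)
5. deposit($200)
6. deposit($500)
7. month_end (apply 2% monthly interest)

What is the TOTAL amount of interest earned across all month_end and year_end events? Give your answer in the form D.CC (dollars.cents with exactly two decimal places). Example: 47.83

After 1 (deposit($200)): balance=$1200.00 total_interest=$0.00
After 2 (month_end (apply 2% monthly interest)): balance=$1224.00 total_interest=$24.00
After 3 (deposit($500)): balance=$1724.00 total_interest=$24.00
After 4 (deposit($500)): balance=$2224.00 total_interest=$24.00
After 5 (deposit($200)): balance=$2424.00 total_interest=$24.00
After 6 (deposit($500)): balance=$2924.00 total_interest=$24.00
After 7 (month_end (apply 2% monthly interest)): balance=$2982.48 total_interest=$82.48

Answer: 82.48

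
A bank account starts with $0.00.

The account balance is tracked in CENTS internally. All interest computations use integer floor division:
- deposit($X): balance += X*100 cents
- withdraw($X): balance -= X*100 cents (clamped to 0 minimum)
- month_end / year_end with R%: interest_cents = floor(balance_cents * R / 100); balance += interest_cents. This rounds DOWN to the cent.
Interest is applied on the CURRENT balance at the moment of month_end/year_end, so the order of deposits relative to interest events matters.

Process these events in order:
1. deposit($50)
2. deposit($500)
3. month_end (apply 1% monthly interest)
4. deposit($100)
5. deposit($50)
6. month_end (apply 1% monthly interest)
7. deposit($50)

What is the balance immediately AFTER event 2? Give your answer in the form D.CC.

After 1 (deposit($50)): balance=$50.00 total_interest=$0.00
After 2 (deposit($500)): balance=$550.00 total_interest=$0.00

Answer: 550.00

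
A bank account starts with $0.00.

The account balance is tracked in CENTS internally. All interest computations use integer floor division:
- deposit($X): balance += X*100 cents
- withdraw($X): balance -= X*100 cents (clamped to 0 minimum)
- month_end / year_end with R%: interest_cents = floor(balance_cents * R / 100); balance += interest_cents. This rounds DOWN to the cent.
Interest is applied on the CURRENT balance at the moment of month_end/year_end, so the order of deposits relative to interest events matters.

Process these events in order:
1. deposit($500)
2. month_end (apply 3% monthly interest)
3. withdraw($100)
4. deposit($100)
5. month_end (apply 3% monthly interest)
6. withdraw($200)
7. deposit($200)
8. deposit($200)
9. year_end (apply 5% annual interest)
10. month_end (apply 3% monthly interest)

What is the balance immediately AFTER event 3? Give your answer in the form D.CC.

Answer: 415.00

Derivation:
After 1 (deposit($500)): balance=$500.00 total_interest=$0.00
After 2 (month_end (apply 3% monthly interest)): balance=$515.00 total_interest=$15.00
After 3 (withdraw($100)): balance=$415.00 total_interest=$15.00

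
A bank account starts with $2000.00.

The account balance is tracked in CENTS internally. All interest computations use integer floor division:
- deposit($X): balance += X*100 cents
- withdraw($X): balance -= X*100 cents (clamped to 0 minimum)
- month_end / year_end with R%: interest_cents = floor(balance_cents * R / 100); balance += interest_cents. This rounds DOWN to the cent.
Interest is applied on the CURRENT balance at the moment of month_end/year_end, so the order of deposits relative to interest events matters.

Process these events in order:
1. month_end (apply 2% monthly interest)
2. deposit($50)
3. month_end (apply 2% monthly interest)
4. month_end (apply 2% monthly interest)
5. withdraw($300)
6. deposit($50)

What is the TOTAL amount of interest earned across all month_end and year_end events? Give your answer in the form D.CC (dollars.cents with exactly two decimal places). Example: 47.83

Answer: 124.43

Derivation:
After 1 (month_end (apply 2% monthly interest)): balance=$2040.00 total_interest=$40.00
After 2 (deposit($50)): balance=$2090.00 total_interest=$40.00
After 3 (month_end (apply 2% monthly interest)): balance=$2131.80 total_interest=$81.80
After 4 (month_end (apply 2% monthly interest)): balance=$2174.43 total_interest=$124.43
After 5 (withdraw($300)): balance=$1874.43 total_interest=$124.43
After 6 (deposit($50)): balance=$1924.43 total_interest=$124.43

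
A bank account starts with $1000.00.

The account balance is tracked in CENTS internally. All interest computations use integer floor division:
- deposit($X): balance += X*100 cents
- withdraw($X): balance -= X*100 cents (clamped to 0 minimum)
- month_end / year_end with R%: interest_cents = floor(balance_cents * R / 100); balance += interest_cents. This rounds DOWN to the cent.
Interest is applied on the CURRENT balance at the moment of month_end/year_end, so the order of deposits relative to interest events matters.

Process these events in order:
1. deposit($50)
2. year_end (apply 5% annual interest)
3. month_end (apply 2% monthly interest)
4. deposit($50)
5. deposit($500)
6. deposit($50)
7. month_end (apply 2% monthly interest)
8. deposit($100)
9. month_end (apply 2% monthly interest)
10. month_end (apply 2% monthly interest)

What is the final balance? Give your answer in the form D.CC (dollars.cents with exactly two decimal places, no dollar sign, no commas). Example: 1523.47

After 1 (deposit($50)): balance=$1050.00 total_interest=$0.00
After 2 (year_end (apply 5% annual interest)): balance=$1102.50 total_interest=$52.50
After 3 (month_end (apply 2% monthly interest)): balance=$1124.55 total_interest=$74.55
After 4 (deposit($50)): balance=$1174.55 total_interest=$74.55
After 5 (deposit($500)): balance=$1674.55 total_interest=$74.55
After 6 (deposit($50)): balance=$1724.55 total_interest=$74.55
After 7 (month_end (apply 2% monthly interest)): balance=$1759.04 total_interest=$109.04
After 8 (deposit($100)): balance=$1859.04 total_interest=$109.04
After 9 (month_end (apply 2% monthly interest)): balance=$1896.22 total_interest=$146.22
After 10 (month_end (apply 2% monthly interest)): balance=$1934.14 total_interest=$184.14

Answer: 1934.14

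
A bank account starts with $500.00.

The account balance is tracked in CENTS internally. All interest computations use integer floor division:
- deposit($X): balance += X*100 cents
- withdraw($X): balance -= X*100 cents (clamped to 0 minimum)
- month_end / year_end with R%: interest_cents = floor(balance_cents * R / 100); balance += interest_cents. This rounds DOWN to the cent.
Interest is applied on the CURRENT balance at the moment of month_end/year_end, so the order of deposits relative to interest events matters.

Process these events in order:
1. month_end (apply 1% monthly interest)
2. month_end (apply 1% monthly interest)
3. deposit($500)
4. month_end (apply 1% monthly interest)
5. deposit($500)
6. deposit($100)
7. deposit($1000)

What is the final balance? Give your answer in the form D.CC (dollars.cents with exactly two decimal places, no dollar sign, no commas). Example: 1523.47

After 1 (month_end (apply 1% monthly interest)): balance=$505.00 total_interest=$5.00
After 2 (month_end (apply 1% monthly interest)): balance=$510.05 total_interest=$10.05
After 3 (deposit($500)): balance=$1010.05 total_interest=$10.05
After 4 (month_end (apply 1% monthly interest)): balance=$1020.15 total_interest=$20.15
After 5 (deposit($500)): balance=$1520.15 total_interest=$20.15
After 6 (deposit($100)): balance=$1620.15 total_interest=$20.15
After 7 (deposit($1000)): balance=$2620.15 total_interest=$20.15

Answer: 2620.15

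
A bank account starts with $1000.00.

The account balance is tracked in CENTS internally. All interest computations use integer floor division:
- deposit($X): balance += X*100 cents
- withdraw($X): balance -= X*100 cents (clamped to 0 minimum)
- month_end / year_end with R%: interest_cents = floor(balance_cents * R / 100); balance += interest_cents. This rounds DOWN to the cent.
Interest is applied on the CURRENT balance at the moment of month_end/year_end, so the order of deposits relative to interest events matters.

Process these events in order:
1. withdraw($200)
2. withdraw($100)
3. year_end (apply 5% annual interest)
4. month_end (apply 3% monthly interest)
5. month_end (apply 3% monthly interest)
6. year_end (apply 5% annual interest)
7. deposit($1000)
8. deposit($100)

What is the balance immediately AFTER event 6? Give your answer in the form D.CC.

After 1 (withdraw($200)): balance=$800.00 total_interest=$0.00
After 2 (withdraw($100)): balance=$700.00 total_interest=$0.00
After 3 (year_end (apply 5% annual interest)): balance=$735.00 total_interest=$35.00
After 4 (month_end (apply 3% monthly interest)): balance=$757.05 total_interest=$57.05
After 5 (month_end (apply 3% monthly interest)): balance=$779.76 total_interest=$79.76
After 6 (year_end (apply 5% annual interest)): balance=$818.74 total_interest=$118.74

Answer: 818.74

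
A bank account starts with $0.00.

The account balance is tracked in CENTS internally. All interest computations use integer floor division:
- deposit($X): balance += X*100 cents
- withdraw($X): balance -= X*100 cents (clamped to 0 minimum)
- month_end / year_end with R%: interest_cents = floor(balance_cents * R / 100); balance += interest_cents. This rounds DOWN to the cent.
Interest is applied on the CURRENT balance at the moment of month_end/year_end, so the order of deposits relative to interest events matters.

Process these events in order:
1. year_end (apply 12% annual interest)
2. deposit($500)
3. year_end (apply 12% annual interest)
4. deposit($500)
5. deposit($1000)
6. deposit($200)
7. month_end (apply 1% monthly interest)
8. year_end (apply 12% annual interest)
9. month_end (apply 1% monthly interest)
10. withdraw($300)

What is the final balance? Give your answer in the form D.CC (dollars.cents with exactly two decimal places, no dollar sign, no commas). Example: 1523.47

After 1 (year_end (apply 12% annual interest)): balance=$0.00 total_interest=$0.00
After 2 (deposit($500)): balance=$500.00 total_interest=$0.00
After 3 (year_end (apply 12% annual interest)): balance=$560.00 total_interest=$60.00
After 4 (deposit($500)): balance=$1060.00 total_interest=$60.00
After 5 (deposit($1000)): balance=$2060.00 total_interest=$60.00
After 6 (deposit($200)): balance=$2260.00 total_interest=$60.00
After 7 (month_end (apply 1% monthly interest)): balance=$2282.60 total_interest=$82.60
After 8 (year_end (apply 12% annual interest)): balance=$2556.51 total_interest=$356.51
After 9 (month_end (apply 1% monthly interest)): balance=$2582.07 total_interest=$382.07
After 10 (withdraw($300)): balance=$2282.07 total_interest=$382.07

Answer: 2282.07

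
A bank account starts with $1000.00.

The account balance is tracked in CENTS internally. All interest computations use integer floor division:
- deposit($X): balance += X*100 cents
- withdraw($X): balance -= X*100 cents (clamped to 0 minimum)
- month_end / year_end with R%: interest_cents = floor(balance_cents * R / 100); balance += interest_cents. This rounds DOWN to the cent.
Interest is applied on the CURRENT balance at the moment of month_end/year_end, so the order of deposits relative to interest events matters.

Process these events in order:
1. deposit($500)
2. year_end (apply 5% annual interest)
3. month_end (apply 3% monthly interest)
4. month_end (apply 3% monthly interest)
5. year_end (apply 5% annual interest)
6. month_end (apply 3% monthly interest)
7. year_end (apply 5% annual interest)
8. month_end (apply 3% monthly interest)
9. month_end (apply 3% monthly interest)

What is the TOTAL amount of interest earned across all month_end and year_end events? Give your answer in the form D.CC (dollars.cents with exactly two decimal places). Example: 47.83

After 1 (deposit($500)): balance=$1500.00 total_interest=$0.00
After 2 (year_end (apply 5% annual interest)): balance=$1575.00 total_interest=$75.00
After 3 (month_end (apply 3% monthly interest)): balance=$1622.25 total_interest=$122.25
After 4 (month_end (apply 3% monthly interest)): balance=$1670.91 total_interest=$170.91
After 5 (year_end (apply 5% annual interest)): balance=$1754.45 total_interest=$254.45
After 6 (month_end (apply 3% monthly interest)): balance=$1807.08 total_interest=$307.08
After 7 (year_end (apply 5% annual interest)): balance=$1897.43 total_interest=$397.43
After 8 (month_end (apply 3% monthly interest)): balance=$1954.35 total_interest=$454.35
After 9 (month_end (apply 3% monthly interest)): balance=$2012.98 total_interest=$512.98

Answer: 512.98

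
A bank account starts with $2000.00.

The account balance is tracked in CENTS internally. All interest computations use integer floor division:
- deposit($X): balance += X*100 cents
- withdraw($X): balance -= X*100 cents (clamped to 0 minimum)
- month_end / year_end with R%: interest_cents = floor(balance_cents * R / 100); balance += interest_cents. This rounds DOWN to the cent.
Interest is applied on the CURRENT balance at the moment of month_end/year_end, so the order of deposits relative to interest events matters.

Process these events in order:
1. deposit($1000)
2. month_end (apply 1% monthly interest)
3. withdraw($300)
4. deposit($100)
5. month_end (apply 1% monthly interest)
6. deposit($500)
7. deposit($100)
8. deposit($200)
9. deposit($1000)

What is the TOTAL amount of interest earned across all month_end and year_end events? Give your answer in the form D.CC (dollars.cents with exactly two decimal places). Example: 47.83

After 1 (deposit($1000)): balance=$3000.00 total_interest=$0.00
After 2 (month_end (apply 1% monthly interest)): balance=$3030.00 total_interest=$30.00
After 3 (withdraw($300)): balance=$2730.00 total_interest=$30.00
After 4 (deposit($100)): balance=$2830.00 total_interest=$30.00
After 5 (month_end (apply 1% monthly interest)): balance=$2858.30 total_interest=$58.30
After 6 (deposit($500)): balance=$3358.30 total_interest=$58.30
After 7 (deposit($100)): balance=$3458.30 total_interest=$58.30
After 8 (deposit($200)): balance=$3658.30 total_interest=$58.30
After 9 (deposit($1000)): balance=$4658.30 total_interest=$58.30

Answer: 58.30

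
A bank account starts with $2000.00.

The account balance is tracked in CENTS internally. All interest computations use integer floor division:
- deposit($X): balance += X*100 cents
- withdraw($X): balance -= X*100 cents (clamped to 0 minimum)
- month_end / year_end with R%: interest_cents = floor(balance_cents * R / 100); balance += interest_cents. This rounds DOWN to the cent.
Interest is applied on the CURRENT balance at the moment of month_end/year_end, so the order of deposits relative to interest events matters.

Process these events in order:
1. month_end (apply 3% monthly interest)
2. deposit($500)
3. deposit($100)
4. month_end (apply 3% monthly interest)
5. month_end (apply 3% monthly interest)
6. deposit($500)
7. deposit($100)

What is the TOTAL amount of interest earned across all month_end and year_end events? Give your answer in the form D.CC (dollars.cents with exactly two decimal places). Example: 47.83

After 1 (month_end (apply 3% monthly interest)): balance=$2060.00 total_interest=$60.00
After 2 (deposit($500)): balance=$2560.00 total_interest=$60.00
After 3 (deposit($100)): balance=$2660.00 total_interest=$60.00
After 4 (month_end (apply 3% monthly interest)): balance=$2739.80 total_interest=$139.80
After 5 (month_end (apply 3% monthly interest)): balance=$2821.99 total_interest=$221.99
After 6 (deposit($500)): balance=$3321.99 total_interest=$221.99
After 7 (deposit($100)): balance=$3421.99 total_interest=$221.99

Answer: 221.99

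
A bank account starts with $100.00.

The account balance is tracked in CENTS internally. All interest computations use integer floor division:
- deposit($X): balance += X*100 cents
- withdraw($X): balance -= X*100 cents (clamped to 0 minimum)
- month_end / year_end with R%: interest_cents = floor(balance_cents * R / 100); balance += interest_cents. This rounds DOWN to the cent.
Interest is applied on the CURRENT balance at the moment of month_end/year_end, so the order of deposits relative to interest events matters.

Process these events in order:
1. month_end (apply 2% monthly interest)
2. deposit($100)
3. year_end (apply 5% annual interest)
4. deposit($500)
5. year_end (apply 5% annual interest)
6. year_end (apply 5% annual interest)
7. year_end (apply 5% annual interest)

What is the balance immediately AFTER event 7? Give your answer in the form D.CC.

Answer: 824.33

Derivation:
After 1 (month_end (apply 2% monthly interest)): balance=$102.00 total_interest=$2.00
After 2 (deposit($100)): balance=$202.00 total_interest=$2.00
After 3 (year_end (apply 5% annual interest)): balance=$212.10 total_interest=$12.10
After 4 (deposit($500)): balance=$712.10 total_interest=$12.10
After 5 (year_end (apply 5% annual interest)): balance=$747.70 total_interest=$47.70
After 6 (year_end (apply 5% annual interest)): balance=$785.08 total_interest=$85.08
After 7 (year_end (apply 5% annual interest)): balance=$824.33 total_interest=$124.33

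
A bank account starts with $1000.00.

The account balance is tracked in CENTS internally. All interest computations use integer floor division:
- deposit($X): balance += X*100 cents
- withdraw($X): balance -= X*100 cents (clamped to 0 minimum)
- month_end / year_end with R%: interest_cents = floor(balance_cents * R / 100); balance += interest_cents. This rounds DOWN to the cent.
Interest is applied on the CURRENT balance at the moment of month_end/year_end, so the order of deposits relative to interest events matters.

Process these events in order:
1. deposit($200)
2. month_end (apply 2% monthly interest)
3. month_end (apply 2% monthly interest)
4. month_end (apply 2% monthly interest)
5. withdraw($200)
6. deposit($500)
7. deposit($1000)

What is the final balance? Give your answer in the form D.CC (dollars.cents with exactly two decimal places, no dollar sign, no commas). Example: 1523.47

After 1 (deposit($200)): balance=$1200.00 total_interest=$0.00
After 2 (month_end (apply 2% monthly interest)): balance=$1224.00 total_interest=$24.00
After 3 (month_end (apply 2% monthly interest)): balance=$1248.48 total_interest=$48.48
After 4 (month_end (apply 2% monthly interest)): balance=$1273.44 total_interest=$73.44
After 5 (withdraw($200)): balance=$1073.44 total_interest=$73.44
After 6 (deposit($500)): balance=$1573.44 total_interest=$73.44
After 7 (deposit($1000)): balance=$2573.44 total_interest=$73.44

Answer: 2573.44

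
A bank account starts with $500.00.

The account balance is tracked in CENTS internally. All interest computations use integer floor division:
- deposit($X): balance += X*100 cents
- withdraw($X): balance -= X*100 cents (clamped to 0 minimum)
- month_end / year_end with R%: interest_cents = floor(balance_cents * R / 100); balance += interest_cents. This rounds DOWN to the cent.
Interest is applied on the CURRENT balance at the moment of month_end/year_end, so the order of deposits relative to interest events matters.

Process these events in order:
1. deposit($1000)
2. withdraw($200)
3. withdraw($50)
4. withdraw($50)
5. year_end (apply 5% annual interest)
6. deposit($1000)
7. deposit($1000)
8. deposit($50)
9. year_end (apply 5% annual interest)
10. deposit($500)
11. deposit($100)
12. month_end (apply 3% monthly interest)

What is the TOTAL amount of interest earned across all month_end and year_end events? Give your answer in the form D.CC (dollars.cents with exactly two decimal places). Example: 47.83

Answer: 347.76

Derivation:
After 1 (deposit($1000)): balance=$1500.00 total_interest=$0.00
After 2 (withdraw($200)): balance=$1300.00 total_interest=$0.00
After 3 (withdraw($50)): balance=$1250.00 total_interest=$0.00
After 4 (withdraw($50)): balance=$1200.00 total_interest=$0.00
After 5 (year_end (apply 5% annual interest)): balance=$1260.00 total_interest=$60.00
After 6 (deposit($1000)): balance=$2260.00 total_interest=$60.00
After 7 (deposit($1000)): balance=$3260.00 total_interest=$60.00
After 8 (deposit($50)): balance=$3310.00 total_interest=$60.00
After 9 (year_end (apply 5% annual interest)): balance=$3475.50 total_interest=$225.50
After 10 (deposit($500)): balance=$3975.50 total_interest=$225.50
After 11 (deposit($100)): balance=$4075.50 total_interest=$225.50
After 12 (month_end (apply 3% monthly interest)): balance=$4197.76 total_interest=$347.76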